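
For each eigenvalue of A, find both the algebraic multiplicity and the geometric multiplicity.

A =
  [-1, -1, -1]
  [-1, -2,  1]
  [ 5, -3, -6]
λ = -3: alg = 3, geom = 1

Step 1 — factor the characteristic polynomial to read off the algebraic multiplicities:
  χ_A(x) = (x + 3)^3

Step 2 — compute geometric multiplicities via the rank-nullity identity g(λ) = n − rank(A − λI):
  rank(A − (-3)·I) = 2, so dim ker(A − (-3)·I) = n − 2 = 1

Summary:
  λ = -3: algebraic multiplicity = 3, geometric multiplicity = 1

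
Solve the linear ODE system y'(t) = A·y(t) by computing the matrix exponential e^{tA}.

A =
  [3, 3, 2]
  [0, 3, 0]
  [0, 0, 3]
e^{tA} =
  [exp(3*t), 3*t*exp(3*t), 2*t*exp(3*t)]
  [0, exp(3*t), 0]
  [0, 0, exp(3*t)]

Strategy: write A = P · J · P⁻¹ where J is a Jordan canonical form, so e^{tA} = P · e^{tJ} · P⁻¹, and e^{tJ} can be computed block-by-block.

A has Jordan form
J =
  [3, 1, 0]
  [0, 3, 0]
  [0, 0, 3]
(up to reordering of blocks).

Per-block formulas:
  For a 2×2 Jordan block J_2(3): exp(t · J_2(3)) = e^(3t)·(I + t·N), where N is the 2×2 nilpotent shift.
  For a 1×1 block at λ = 3: exp(t · [3]) = [e^(3t)].

After assembling e^{tJ} and conjugating by P, we get:

e^{tA} =
  [exp(3*t), 3*t*exp(3*t), 2*t*exp(3*t)]
  [0, exp(3*t), 0]
  [0, 0, exp(3*t)]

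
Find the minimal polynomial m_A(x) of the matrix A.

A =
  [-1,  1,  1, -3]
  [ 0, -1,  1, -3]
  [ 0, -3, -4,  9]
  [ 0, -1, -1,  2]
x^3 + 3*x^2 + 3*x + 1

The characteristic polynomial is χ_A(x) = (x + 1)^4, so the eigenvalues are known. The minimal polynomial is
  m_A(x) = Π_λ (x − λ)^{k_λ}
where k_λ is the size of the *largest* Jordan block for λ (equivalently, the smallest k with (A − λI)^k v = 0 for every generalised eigenvector v of λ).

  λ = -1: largest Jordan block has size 3, contributing (x + 1)^3

So m_A(x) = (x + 1)^3 = x^3 + 3*x^2 + 3*x + 1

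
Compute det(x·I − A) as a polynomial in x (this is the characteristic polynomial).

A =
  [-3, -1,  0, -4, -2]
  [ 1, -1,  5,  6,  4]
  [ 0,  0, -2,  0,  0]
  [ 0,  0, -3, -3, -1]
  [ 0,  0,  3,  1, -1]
x^5 + 10*x^4 + 40*x^3 + 80*x^2 + 80*x + 32

Expanding det(x·I − A) (e.g. by cofactor expansion or by noting that A is similar to its Jordan form J, which has the same characteristic polynomial as A) gives
  χ_A(x) = x^5 + 10*x^4 + 40*x^3 + 80*x^2 + 80*x + 32
which factors as (x + 2)^5. The eigenvalues (with algebraic multiplicities) are λ = -2 with multiplicity 5.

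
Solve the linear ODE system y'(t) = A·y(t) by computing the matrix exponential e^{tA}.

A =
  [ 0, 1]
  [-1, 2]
e^{tA} =
  [-t*exp(t) + exp(t), t*exp(t)]
  [-t*exp(t), t*exp(t) + exp(t)]

Strategy: write A = P · J · P⁻¹ where J is a Jordan canonical form, so e^{tA} = P · e^{tJ} · P⁻¹, and e^{tJ} can be computed block-by-block.

A has Jordan form
J =
  [1, 1]
  [0, 1]
(up to reordering of blocks).

Per-block formulas:
  For a 2×2 Jordan block J_2(1): exp(t · J_2(1)) = e^(1t)·(I + t·N), where N is the 2×2 nilpotent shift.

After assembling e^{tJ} and conjugating by P, we get:

e^{tA} =
  [-t*exp(t) + exp(t), t*exp(t)]
  [-t*exp(t), t*exp(t) + exp(t)]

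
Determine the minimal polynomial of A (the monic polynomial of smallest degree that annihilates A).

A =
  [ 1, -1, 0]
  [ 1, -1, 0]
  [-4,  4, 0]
x^2

The characteristic polynomial is χ_A(x) = x^3, so the eigenvalues are known. The minimal polynomial is
  m_A(x) = Π_λ (x − λ)^{k_λ}
where k_λ is the size of the *largest* Jordan block for λ (equivalently, the smallest k with (A − λI)^k v = 0 for every generalised eigenvector v of λ).

  λ = 0: largest Jordan block has size 2, contributing (x − 0)^2

So m_A(x) = x^2 = x^2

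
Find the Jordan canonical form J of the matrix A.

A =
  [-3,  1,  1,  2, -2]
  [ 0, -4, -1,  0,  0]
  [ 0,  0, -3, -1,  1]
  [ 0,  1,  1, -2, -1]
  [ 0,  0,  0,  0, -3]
J_3(-3) ⊕ J_1(-3) ⊕ J_1(-3)

The characteristic polynomial is
  det(x·I − A) = x^5 + 15*x^4 + 90*x^3 + 270*x^2 + 405*x + 243 = (x + 3)^5

Eigenvalues and multiplicities (the geometric multiplicity of λ is n − rank(A − λI), which equals the number of Jordan blocks for λ):
  λ = -3: algebraic multiplicity = 5, geometric multiplicity = 3

Determining the block sizes for each eigenvalue:
  λ = -3: with am = 5 and gm = 3, the partition is not yet determined (e.g. several partitions of 5 into 3 parts exist). Let N = A − (-3)·I. Computing rank(N^1) = 2, rank(N^2) = 1, rank(N^3) = 0; the number of blocks of size ≥ j is rank(N^{j−1}) − rank(N^j), giving [3, 1, 1]. So we have 1 block(s) of size 3, 2 block(s) of size 1 → block sizes [3, 1, 1]

Assembling the blocks gives a Jordan form
J =
  [-3,  1,  0,  0,  0]
  [ 0, -3,  1,  0,  0]
  [ 0,  0, -3,  0,  0]
  [ 0,  0,  0, -3,  0]
  [ 0,  0,  0,  0, -3]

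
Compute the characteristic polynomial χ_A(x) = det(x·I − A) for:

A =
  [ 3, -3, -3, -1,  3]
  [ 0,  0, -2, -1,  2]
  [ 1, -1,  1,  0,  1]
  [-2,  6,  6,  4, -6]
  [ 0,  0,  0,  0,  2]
x^5 - 10*x^4 + 40*x^3 - 80*x^2 + 80*x - 32

Expanding det(x·I − A) (e.g. by cofactor expansion or by noting that A is similar to its Jordan form J, which has the same characteristic polynomial as A) gives
  χ_A(x) = x^5 - 10*x^4 + 40*x^3 - 80*x^2 + 80*x - 32
which factors as (x - 2)^5. The eigenvalues (with algebraic multiplicities) are λ = 2 with multiplicity 5.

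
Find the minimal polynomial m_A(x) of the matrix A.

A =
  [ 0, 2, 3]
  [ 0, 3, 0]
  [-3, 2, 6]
x^2 - 6*x + 9

The characteristic polynomial is χ_A(x) = (x - 3)^3, so the eigenvalues are known. The minimal polynomial is
  m_A(x) = Π_λ (x − λ)^{k_λ}
where k_λ is the size of the *largest* Jordan block for λ (equivalently, the smallest k with (A − λI)^k v = 0 for every generalised eigenvector v of λ).

  λ = 3: largest Jordan block has size 2, contributing (x − 3)^2

So m_A(x) = (x - 3)^2 = x^2 - 6*x + 9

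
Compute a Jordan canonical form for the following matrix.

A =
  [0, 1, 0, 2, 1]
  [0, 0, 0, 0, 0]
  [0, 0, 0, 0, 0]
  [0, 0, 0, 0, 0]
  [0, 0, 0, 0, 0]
J_2(0) ⊕ J_1(0) ⊕ J_1(0) ⊕ J_1(0)

The characteristic polynomial is
  det(x·I − A) = x^5

Eigenvalues and multiplicities (the geometric multiplicity of λ is n − rank(A − λI), which equals the number of Jordan blocks for λ):
  λ = 0: algebraic multiplicity = 5, geometric multiplicity = 4

Determining the block sizes for each eigenvalue:
  λ = 0: 4 blocks summing to 5 forces exactly one block of size 2 and the rest size 1 → block sizes [2, 1, 1, 1]

Assembling the blocks gives a Jordan form
J =
  [0, 1, 0, 0, 0]
  [0, 0, 0, 0, 0]
  [0, 0, 0, 0, 0]
  [0, 0, 0, 0, 0]
  [0, 0, 0, 0, 0]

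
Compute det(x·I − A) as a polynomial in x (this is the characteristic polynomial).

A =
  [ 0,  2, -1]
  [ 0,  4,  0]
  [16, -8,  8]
x^3 - 12*x^2 + 48*x - 64

Expanding det(x·I − A) (e.g. by cofactor expansion or by noting that A is similar to its Jordan form J, which has the same characteristic polynomial as A) gives
  χ_A(x) = x^3 - 12*x^2 + 48*x - 64
which factors as (x - 4)^3. The eigenvalues (with algebraic multiplicities) are λ = 4 with multiplicity 3.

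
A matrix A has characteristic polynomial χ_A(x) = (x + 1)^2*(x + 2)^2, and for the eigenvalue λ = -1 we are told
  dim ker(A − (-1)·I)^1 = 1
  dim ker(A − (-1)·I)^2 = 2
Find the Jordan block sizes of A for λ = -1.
Block sizes for λ = -1: [2]

From the dimensions of kernels of powers, the number of Jordan blocks of size at least j is d_j − d_{j−1} where d_j = dim ker(N^j) (with d_0 = 0). Computing the differences gives [1, 1].
The number of blocks of size exactly k is (#blocks of size ≥ k) − (#blocks of size ≥ k + 1), so the partition is: 1 block(s) of size 2.
In nonincreasing order the block sizes are [2].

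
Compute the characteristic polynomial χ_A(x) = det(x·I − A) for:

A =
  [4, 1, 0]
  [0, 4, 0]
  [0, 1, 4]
x^3 - 12*x^2 + 48*x - 64

Expanding det(x·I − A) (e.g. by cofactor expansion or by noting that A is similar to its Jordan form J, which has the same characteristic polynomial as A) gives
  χ_A(x) = x^3 - 12*x^2 + 48*x - 64
which factors as (x - 4)^3. The eigenvalues (with algebraic multiplicities) are λ = 4 with multiplicity 3.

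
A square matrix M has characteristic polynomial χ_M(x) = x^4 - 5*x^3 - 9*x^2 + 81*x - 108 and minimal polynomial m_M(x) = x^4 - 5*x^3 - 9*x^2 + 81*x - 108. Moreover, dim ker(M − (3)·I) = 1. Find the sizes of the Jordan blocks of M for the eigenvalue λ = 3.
Block sizes for λ = 3: [3]

Step 1 — from the characteristic polynomial, algebraic multiplicity of λ = 3 is 3. From dim ker(M − (3)·I) = 1, there are exactly 1 Jordan blocks for λ = 3.
Step 2 — from the minimal polynomial, the factor (x − 3)^3 tells us the largest block for λ = 3 has size 3.
Step 3 — with total size 3, 1 blocks, and largest block 3, the block sizes (in nonincreasing order) are [3].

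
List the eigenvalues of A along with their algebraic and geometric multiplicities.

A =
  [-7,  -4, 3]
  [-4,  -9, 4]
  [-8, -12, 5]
λ = -5: alg = 1, geom = 1; λ = -3: alg = 2, geom = 1

Step 1 — factor the characteristic polynomial to read off the algebraic multiplicities:
  χ_A(x) = (x + 3)^2*(x + 5)

Step 2 — compute geometric multiplicities via the rank-nullity identity g(λ) = n − rank(A − λI):
  rank(A − (-5)·I) = 2, so dim ker(A − (-5)·I) = n − 2 = 1
  rank(A − (-3)·I) = 2, so dim ker(A − (-3)·I) = n − 2 = 1

Summary:
  λ = -5: algebraic multiplicity = 1, geometric multiplicity = 1
  λ = -3: algebraic multiplicity = 2, geometric multiplicity = 1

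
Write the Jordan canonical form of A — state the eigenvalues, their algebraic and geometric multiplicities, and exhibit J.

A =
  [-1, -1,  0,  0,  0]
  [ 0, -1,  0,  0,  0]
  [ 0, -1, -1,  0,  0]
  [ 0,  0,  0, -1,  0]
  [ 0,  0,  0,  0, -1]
J_2(-1) ⊕ J_1(-1) ⊕ J_1(-1) ⊕ J_1(-1)

The characteristic polynomial is
  det(x·I − A) = x^5 + 5*x^4 + 10*x^3 + 10*x^2 + 5*x + 1 = (x + 1)^5

Eigenvalues and multiplicities (the geometric multiplicity of λ is n − rank(A − λI), which equals the number of Jordan blocks for λ):
  λ = -1: algebraic multiplicity = 5, geometric multiplicity = 4

Determining the block sizes for each eigenvalue:
  λ = -1: 4 blocks summing to 5 forces exactly one block of size 2 and the rest size 1 → block sizes [2, 1, 1, 1]

Assembling the blocks gives a Jordan form
J =
  [-1,  1,  0,  0,  0]
  [ 0, -1,  0,  0,  0]
  [ 0,  0, -1,  0,  0]
  [ 0,  0,  0, -1,  0]
  [ 0,  0,  0,  0, -1]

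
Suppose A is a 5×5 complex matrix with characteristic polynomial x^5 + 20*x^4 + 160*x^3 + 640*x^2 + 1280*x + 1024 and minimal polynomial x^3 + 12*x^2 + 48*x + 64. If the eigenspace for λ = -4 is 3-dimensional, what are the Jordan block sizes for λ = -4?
Block sizes for λ = -4: [3, 1, 1]

Step 1 — from the characteristic polynomial, algebraic multiplicity of λ = -4 is 5. From dim ker(A − (-4)·I) = 3, there are exactly 3 Jordan blocks for λ = -4.
Step 2 — from the minimal polynomial, the factor (x + 4)^3 tells us the largest block for λ = -4 has size 3.
Step 3 — with total size 5, 3 blocks, and largest block 3, the block sizes (in nonincreasing order) are [3, 1, 1].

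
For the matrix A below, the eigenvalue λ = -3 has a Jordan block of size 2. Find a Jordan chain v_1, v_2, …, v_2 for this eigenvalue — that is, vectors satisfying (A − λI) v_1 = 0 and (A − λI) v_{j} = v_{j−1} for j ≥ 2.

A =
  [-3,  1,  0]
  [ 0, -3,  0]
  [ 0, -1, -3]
A Jordan chain for λ = -3 of length 2:
v_1 = (1, 0, -1)ᵀ
v_2 = (0, 1, 0)ᵀ

Let N = A − (-3)·I. We want v_2 with N^2 v_2 = 0 but N^1 v_2 ≠ 0; then v_{j-1} := N · v_j for j = 2, …, 2.

Pick v_2 = (0, 1, 0)ᵀ.
Then v_1 = N · v_2 = (1, 0, -1)ᵀ.

Sanity check: (A − (-3)·I) v_1 = (0, 0, 0)ᵀ = 0. ✓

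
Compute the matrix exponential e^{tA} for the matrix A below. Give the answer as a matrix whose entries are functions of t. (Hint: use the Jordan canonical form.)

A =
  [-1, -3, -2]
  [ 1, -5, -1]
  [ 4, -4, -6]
e^{tA} =
  [-t^2*exp(-4*t) + 3*t*exp(-4*t) + exp(-4*t), t^2*exp(-4*t) - 3*t*exp(-4*t), t^2*exp(-4*t)/2 - 2*t*exp(-4*t)]
  [-t^2*exp(-4*t) + t*exp(-4*t), t^2*exp(-4*t) - t*exp(-4*t) + exp(-4*t), t^2*exp(-4*t)/2 - t*exp(-4*t)]
  [4*t*exp(-4*t), -4*t*exp(-4*t), -2*t*exp(-4*t) + exp(-4*t)]

Strategy: write A = P · J · P⁻¹ where J is a Jordan canonical form, so e^{tA} = P · e^{tJ} · P⁻¹, and e^{tJ} can be computed block-by-block.

A has Jordan form
J =
  [-4,  1,  0]
  [ 0, -4,  1]
  [ 0,  0, -4]
(up to reordering of blocks).

Per-block formulas:
  For a 3×3 Jordan block J_3(-4): exp(t · J_3(-4)) = e^(-4t)·(I + t·N + (t^2/2)·N^2), where N is the 3×3 nilpotent shift.

After assembling e^{tJ} and conjugating by P, we get:

e^{tA} =
  [-t^2*exp(-4*t) + 3*t*exp(-4*t) + exp(-4*t), t^2*exp(-4*t) - 3*t*exp(-4*t), t^2*exp(-4*t)/2 - 2*t*exp(-4*t)]
  [-t^2*exp(-4*t) + t*exp(-4*t), t^2*exp(-4*t) - t*exp(-4*t) + exp(-4*t), t^2*exp(-4*t)/2 - t*exp(-4*t)]
  [4*t*exp(-4*t), -4*t*exp(-4*t), -2*t*exp(-4*t) + exp(-4*t)]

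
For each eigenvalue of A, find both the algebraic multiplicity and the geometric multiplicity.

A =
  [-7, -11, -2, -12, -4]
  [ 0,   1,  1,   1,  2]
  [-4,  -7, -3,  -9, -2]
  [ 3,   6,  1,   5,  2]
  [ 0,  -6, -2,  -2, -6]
λ = -2: alg = 5, geom = 3

Step 1 — factor the characteristic polynomial to read off the algebraic multiplicities:
  χ_A(x) = (x + 2)^5

Step 2 — compute geometric multiplicities via the rank-nullity identity g(λ) = n − rank(A − λI):
  rank(A − (-2)·I) = 2, so dim ker(A − (-2)·I) = n − 2 = 3

Summary:
  λ = -2: algebraic multiplicity = 5, geometric multiplicity = 3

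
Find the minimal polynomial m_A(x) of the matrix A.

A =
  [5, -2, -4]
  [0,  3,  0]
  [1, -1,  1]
x^2 - 6*x + 9

The characteristic polynomial is χ_A(x) = (x - 3)^3, so the eigenvalues are known. The minimal polynomial is
  m_A(x) = Π_λ (x − λ)^{k_λ}
where k_λ is the size of the *largest* Jordan block for λ (equivalently, the smallest k with (A − λI)^k v = 0 for every generalised eigenvector v of λ).

  λ = 3: largest Jordan block has size 2, contributing (x − 3)^2

So m_A(x) = (x - 3)^2 = x^2 - 6*x + 9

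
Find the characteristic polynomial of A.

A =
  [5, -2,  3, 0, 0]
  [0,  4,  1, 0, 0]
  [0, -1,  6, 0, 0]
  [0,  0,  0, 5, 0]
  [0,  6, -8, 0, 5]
x^5 - 25*x^4 + 250*x^3 - 1250*x^2 + 3125*x - 3125

Expanding det(x·I − A) (e.g. by cofactor expansion or by noting that A is similar to its Jordan form J, which has the same characteristic polynomial as A) gives
  χ_A(x) = x^5 - 25*x^4 + 250*x^3 - 1250*x^2 + 3125*x - 3125
which factors as (x - 5)^5. The eigenvalues (with algebraic multiplicities) are λ = 5 with multiplicity 5.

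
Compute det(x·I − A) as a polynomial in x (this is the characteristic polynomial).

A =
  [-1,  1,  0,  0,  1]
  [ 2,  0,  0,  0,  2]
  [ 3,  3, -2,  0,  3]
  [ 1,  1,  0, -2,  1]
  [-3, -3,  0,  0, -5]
x^5 + 10*x^4 + 40*x^3 + 80*x^2 + 80*x + 32

Expanding det(x·I − A) (e.g. by cofactor expansion or by noting that A is similar to its Jordan form J, which has the same characteristic polynomial as A) gives
  χ_A(x) = x^5 + 10*x^4 + 40*x^3 + 80*x^2 + 80*x + 32
which factors as (x + 2)^5. The eigenvalues (with algebraic multiplicities) are λ = -2 with multiplicity 5.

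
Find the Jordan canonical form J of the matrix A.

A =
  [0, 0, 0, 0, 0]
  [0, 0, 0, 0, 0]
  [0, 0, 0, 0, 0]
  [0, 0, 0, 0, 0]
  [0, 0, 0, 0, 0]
J_1(0) ⊕ J_1(0) ⊕ J_1(0) ⊕ J_1(0) ⊕ J_1(0)

The characteristic polynomial is
  det(x·I − A) = x^5

Eigenvalues and multiplicities (the geometric multiplicity of λ is n − rank(A − λI), which equals the number of Jordan blocks for λ):
  λ = 0: algebraic multiplicity = 5, geometric multiplicity = 5

Determining the block sizes for each eigenvalue:
  λ = 0: gm = am = 5, so every block has size 1 → block sizes [1, 1, 1, 1, 1]

Assembling the blocks gives a Jordan form
J =
  [0, 0, 0, 0, 0]
  [0, 0, 0, 0, 0]
  [0, 0, 0, 0, 0]
  [0, 0, 0, 0, 0]
  [0, 0, 0, 0, 0]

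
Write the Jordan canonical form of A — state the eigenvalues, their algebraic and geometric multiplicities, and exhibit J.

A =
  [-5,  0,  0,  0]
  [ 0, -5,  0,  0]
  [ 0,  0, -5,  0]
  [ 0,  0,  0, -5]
J_1(-5) ⊕ J_1(-5) ⊕ J_1(-5) ⊕ J_1(-5)

The characteristic polynomial is
  det(x·I − A) = x^4 + 20*x^3 + 150*x^2 + 500*x + 625 = (x + 5)^4

Eigenvalues and multiplicities (the geometric multiplicity of λ is n − rank(A − λI), which equals the number of Jordan blocks for λ):
  λ = -5: algebraic multiplicity = 4, geometric multiplicity = 4

Determining the block sizes for each eigenvalue:
  λ = -5: gm = am = 4, so every block has size 1 → block sizes [1, 1, 1, 1]

Assembling the blocks gives a Jordan form
J =
  [-5,  0,  0,  0]
  [ 0, -5,  0,  0]
  [ 0,  0, -5,  0]
  [ 0,  0,  0, -5]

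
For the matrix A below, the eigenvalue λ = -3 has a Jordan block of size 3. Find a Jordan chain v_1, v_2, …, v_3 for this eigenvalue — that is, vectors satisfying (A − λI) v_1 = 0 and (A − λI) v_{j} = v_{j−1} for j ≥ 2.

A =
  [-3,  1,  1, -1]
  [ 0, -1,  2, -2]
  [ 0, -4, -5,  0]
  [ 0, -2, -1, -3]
A Jordan chain for λ = -3 of length 3:
v_1 = (1, 2, -4, -2)ᵀ
v_2 = (1, 2, -2, -1)ᵀ
v_3 = (0, 0, 1, 0)ᵀ

Let N = A − (-3)·I. We want v_3 with N^3 v_3 = 0 but N^2 v_3 ≠ 0; then v_{j-1} := N · v_j for j = 3, …, 2.

Pick v_3 = (0, 0, 1, 0)ᵀ.
Then v_2 = N · v_3 = (1, 2, -2, -1)ᵀ.
Then v_1 = N · v_2 = (1, 2, -4, -2)ᵀ.

Sanity check: (A − (-3)·I) v_1 = (0, 0, 0, 0)ᵀ = 0. ✓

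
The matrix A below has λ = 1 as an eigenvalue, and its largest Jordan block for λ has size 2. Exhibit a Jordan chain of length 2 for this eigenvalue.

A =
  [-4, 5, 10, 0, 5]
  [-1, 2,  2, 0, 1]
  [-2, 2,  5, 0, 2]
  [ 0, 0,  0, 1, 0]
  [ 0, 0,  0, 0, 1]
A Jordan chain for λ = 1 of length 2:
v_1 = (-5, -1, -2, 0, 0)ᵀ
v_2 = (1, 0, 0, 0, 0)ᵀ

Let N = A − (1)·I. We want v_2 with N^2 v_2 = 0 but N^1 v_2 ≠ 0; then v_{j-1} := N · v_j for j = 2, …, 2.

Pick v_2 = (1, 0, 0, 0, 0)ᵀ.
Then v_1 = N · v_2 = (-5, -1, -2, 0, 0)ᵀ.

Sanity check: (A − (1)·I) v_1 = (0, 0, 0, 0, 0)ᵀ = 0. ✓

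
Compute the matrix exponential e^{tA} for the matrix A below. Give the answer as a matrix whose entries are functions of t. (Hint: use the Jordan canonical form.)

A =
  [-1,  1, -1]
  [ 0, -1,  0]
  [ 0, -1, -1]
e^{tA} =
  [exp(-t), t^2*exp(-t)/2 + t*exp(-t), -t*exp(-t)]
  [0, exp(-t), 0]
  [0, -t*exp(-t), exp(-t)]

Strategy: write A = P · J · P⁻¹ where J is a Jordan canonical form, so e^{tA} = P · e^{tJ} · P⁻¹, and e^{tJ} can be computed block-by-block.

A has Jordan form
J =
  [-1,  1,  0]
  [ 0, -1,  1]
  [ 0,  0, -1]
(up to reordering of blocks).

Per-block formulas:
  For a 3×3 Jordan block J_3(-1): exp(t · J_3(-1)) = e^(-1t)·(I + t·N + (t^2/2)·N^2), where N is the 3×3 nilpotent shift.

After assembling e^{tJ} and conjugating by P, we get:

e^{tA} =
  [exp(-t), t^2*exp(-t)/2 + t*exp(-t), -t*exp(-t)]
  [0, exp(-t), 0]
  [0, -t*exp(-t), exp(-t)]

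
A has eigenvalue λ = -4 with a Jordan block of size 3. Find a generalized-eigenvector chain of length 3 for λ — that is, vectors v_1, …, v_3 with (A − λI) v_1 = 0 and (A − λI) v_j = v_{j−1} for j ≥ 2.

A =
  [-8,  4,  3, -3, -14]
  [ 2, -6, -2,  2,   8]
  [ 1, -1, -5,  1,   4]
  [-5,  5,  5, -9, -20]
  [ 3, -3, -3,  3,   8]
A Jordan chain for λ = -4 of length 3:
v_1 = (4, -2, -1, 5, -3)ᵀ
v_2 = (3, -2, -1, 5, -3)ᵀ
v_3 = (0, 0, 1, 0, 0)ᵀ

Let N = A − (-4)·I. We want v_3 with N^3 v_3 = 0 but N^2 v_3 ≠ 0; then v_{j-1} := N · v_j for j = 3, …, 2.

Pick v_3 = (0, 0, 1, 0, 0)ᵀ.
Then v_2 = N · v_3 = (3, -2, -1, 5, -3)ᵀ.
Then v_1 = N · v_2 = (4, -2, -1, 5, -3)ᵀ.

Sanity check: (A − (-4)·I) v_1 = (0, 0, 0, 0, 0)ᵀ = 0. ✓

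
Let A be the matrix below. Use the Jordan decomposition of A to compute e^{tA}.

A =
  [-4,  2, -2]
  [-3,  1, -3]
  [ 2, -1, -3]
e^{tA} =
  [-3*t^2*exp(-2*t) - 2*t*exp(-2*t) + exp(-2*t), 2*t^2*exp(-2*t) + 2*t*exp(-2*t), -2*t*exp(-2*t)]
  [-9*t^2*exp(-2*t)/2 - 3*t*exp(-2*t), 3*t^2*exp(-2*t) + 3*t*exp(-2*t) + exp(-2*t), -3*t*exp(-2*t)]
  [-3*t^2*exp(-2*t)/2 + 2*t*exp(-2*t), t^2*exp(-2*t) - t*exp(-2*t), -t*exp(-2*t) + exp(-2*t)]

Strategy: write A = P · J · P⁻¹ where J is a Jordan canonical form, so e^{tA} = P · e^{tJ} · P⁻¹, and e^{tJ} can be computed block-by-block.

A has Jordan form
J =
  [-2,  1,  0]
  [ 0, -2,  1]
  [ 0,  0, -2]
(up to reordering of blocks).

Per-block formulas:
  For a 3×3 Jordan block J_3(-2): exp(t · J_3(-2)) = e^(-2t)·(I + t·N + (t^2/2)·N^2), where N is the 3×3 nilpotent shift.

After assembling e^{tJ} and conjugating by P, we get:

e^{tA} =
  [-3*t^2*exp(-2*t) - 2*t*exp(-2*t) + exp(-2*t), 2*t^2*exp(-2*t) + 2*t*exp(-2*t), -2*t*exp(-2*t)]
  [-9*t^2*exp(-2*t)/2 - 3*t*exp(-2*t), 3*t^2*exp(-2*t) + 3*t*exp(-2*t) + exp(-2*t), -3*t*exp(-2*t)]
  [-3*t^2*exp(-2*t)/2 + 2*t*exp(-2*t), t^2*exp(-2*t) - t*exp(-2*t), -t*exp(-2*t) + exp(-2*t)]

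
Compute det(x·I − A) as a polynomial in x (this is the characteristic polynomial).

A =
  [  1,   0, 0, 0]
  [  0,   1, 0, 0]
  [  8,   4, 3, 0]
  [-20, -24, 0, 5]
x^4 - 10*x^3 + 32*x^2 - 38*x + 15

Expanding det(x·I − A) (e.g. by cofactor expansion or by noting that A is similar to its Jordan form J, which has the same characteristic polynomial as A) gives
  χ_A(x) = x^4 - 10*x^3 + 32*x^2 - 38*x + 15
which factors as (x - 5)*(x - 3)*(x - 1)^2. The eigenvalues (with algebraic multiplicities) are λ = 1 with multiplicity 2, λ = 3 with multiplicity 1, λ = 5 with multiplicity 1.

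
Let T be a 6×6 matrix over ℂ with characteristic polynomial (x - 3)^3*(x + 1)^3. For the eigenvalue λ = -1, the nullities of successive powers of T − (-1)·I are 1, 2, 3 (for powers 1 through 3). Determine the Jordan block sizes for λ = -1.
Block sizes for λ = -1: [3]

From the dimensions of kernels of powers, the number of Jordan blocks of size at least j is d_j − d_{j−1} where d_j = dim ker(N^j) (with d_0 = 0). Computing the differences gives [1, 1, 1].
The number of blocks of size exactly k is (#blocks of size ≥ k) − (#blocks of size ≥ k + 1), so the partition is: 1 block(s) of size 3.
In nonincreasing order the block sizes are [3].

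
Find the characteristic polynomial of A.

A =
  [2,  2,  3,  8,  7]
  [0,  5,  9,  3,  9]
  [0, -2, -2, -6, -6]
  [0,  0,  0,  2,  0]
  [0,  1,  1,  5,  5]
x^5 - 12*x^4 + 56*x^3 - 128*x^2 + 144*x - 64

Expanding det(x·I − A) (e.g. by cofactor expansion or by noting that A is similar to its Jordan form J, which has the same characteristic polynomial as A) gives
  χ_A(x) = x^5 - 12*x^4 + 56*x^3 - 128*x^2 + 144*x - 64
which factors as (x - 4)*(x - 2)^4. The eigenvalues (with algebraic multiplicities) are λ = 2 with multiplicity 4, λ = 4 with multiplicity 1.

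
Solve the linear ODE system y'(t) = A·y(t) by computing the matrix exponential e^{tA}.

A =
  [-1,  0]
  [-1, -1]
e^{tA} =
  [exp(-t), 0]
  [-t*exp(-t), exp(-t)]

Strategy: write A = P · J · P⁻¹ where J is a Jordan canonical form, so e^{tA} = P · e^{tJ} · P⁻¹, and e^{tJ} can be computed block-by-block.

A has Jordan form
J =
  [-1,  1]
  [ 0, -1]
(up to reordering of blocks).

Per-block formulas:
  For a 2×2 Jordan block J_2(-1): exp(t · J_2(-1)) = e^(-1t)·(I + t·N), where N is the 2×2 nilpotent shift.

After assembling e^{tJ} and conjugating by P, we get:

e^{tA} =
  [exp(-t), 0]
  [-t*exp(-t), exp(-t)]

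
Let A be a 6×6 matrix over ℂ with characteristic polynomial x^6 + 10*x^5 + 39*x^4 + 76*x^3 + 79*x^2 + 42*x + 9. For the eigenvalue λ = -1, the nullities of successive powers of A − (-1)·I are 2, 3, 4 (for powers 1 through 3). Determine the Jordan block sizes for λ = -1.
Block sizes for λ = -1: [3, 1]

From the dimensions of kernels of powers, the number of Jordan blocks of size at least j is d_j − d_{j−1} where d_j = dim ker(N^j) (with d_0 = 0). Computing the differences gives [2, 1, 1].
The number of blocks of size exactly k is (#blocks of size ≥ k) − (#blocks of size ≥ k + 1), so the partition is: 1 block(s) of size 1, 1 block(s) of size 3.
In nonincreasing order the block sizes are [3, 1].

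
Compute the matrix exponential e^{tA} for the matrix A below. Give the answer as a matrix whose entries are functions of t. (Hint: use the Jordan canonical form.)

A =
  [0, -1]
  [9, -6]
e^{tA} =
  [3*t*exp(-3*t) + exp(-3*t), -t*exp(-3*t)]
  [9*t*exp(-3*t), -3*t*exp(-3*t) + exp(-3*t)]

Strategy: write A = P · J · P⁻¹ where J is a Jordan canonical form, so e^{tA} = P · e^{tJ} · P⁻¹, and e^{tJ} can be computed block-by-block.

A has Jordan form
J =
  [-3,  1]
  [ 0, -3]
(up to reordering of blocks).

Per-block formulas:
  For a 2×2 Jordan block J_2(-3): exp(t · J_2(-3)) = e^(-3t)·(I + t·N), where N is the 2×2 nilpotent shift.

After assembling e^{tJ} and conjugating by P, we get:

e^{tA} =
  [3*t*exp(-3*t) + exp(-3*t), -t*exp(-3*t)]
  [9*t*exp(-3*t), -3*t*exp(-3*t) + exp(-3*t)]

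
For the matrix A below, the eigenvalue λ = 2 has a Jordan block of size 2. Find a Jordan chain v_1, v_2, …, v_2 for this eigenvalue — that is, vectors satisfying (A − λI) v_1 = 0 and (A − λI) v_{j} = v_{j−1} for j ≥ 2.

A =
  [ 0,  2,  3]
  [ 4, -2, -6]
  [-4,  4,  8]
A Jordan chain for λ = 2 of length 2:
v_1 = (-2, 4, -4)ᵀ
v_2 = (1, 0, 0)ᵀ

Let N = A − (2)·I. We want v_2 with N^2 v_2 = 0 but N^1 v_2 ≠ 0; then v_{j-1} := N · v_j for j = 2, …, 2.

Pick v_2 = (1, 0, 0)ᵀ.
Then v_1 = N · v_2 = (-2, 4, -4)ᵀ.

Sanity check: (A − (2)·I) v_1 = (0, 0, 0)ᵀ = 0. ✓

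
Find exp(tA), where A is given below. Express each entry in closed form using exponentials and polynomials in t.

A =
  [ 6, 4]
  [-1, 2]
e^{tA} =
  [2*t*exp(4*t) + exp(4*t), 4*t*exp(4*t)]
  [-t*exp(4*t), -2*t*exp(4*t) + exp(4*t)]

Strategy: write A = P · J · P⁻¹ where J is a Jordan canonical form, so e^{tA} = P · e^{tJ} · P⁻¹, and e^{tJ} can be computed block-by-block.

A has Jordan form
J =
  [4, 1]
  [0, 4]
(up to reordering of blocks).

Per-block formulas:
  For a 2×2 Jordan block J_2(4): exp(t · J_2(4)) = e^(4t)·(I + t·N), where N is the 2×2 nilpotent shift.

After assembling e^{tJ} and conjugating by P, we get:

e^{tA} =
  [2*t*exp(4*t) + exp(4*t), 4*t*exp(4*t)]
  [-t*exp(4*t), -2*t*exp(4*t) + exp(4*t)]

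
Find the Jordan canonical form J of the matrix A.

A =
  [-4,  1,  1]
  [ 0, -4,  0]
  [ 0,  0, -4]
J_2(-4) ⊕ J_1(-4)

The characteristic polynomial is
  det(x·I − A) = x^3 + 12*x^2 + 48*x + 64 = (x + 4)^3

Eigenvalues and multiplicities (the geometric multiplicity of λ is n − rank(A − λI), which equals the number of Jordan blocks for λ):
  λ = -4: algebraic multiplicity = 3, geometric multiplicity = 2

Determining the block sizes for each eigenvalue:
  λ = -4: 2 blocks summing to 3 forces exactly one block of size 2 and the rest size 1 → block sizes [2, 1]

Assembling the blocks gives a Jordan form
J =
  [-4,  1,  0]
  [ 0, -4,  0]
  [ 0,  0, -4]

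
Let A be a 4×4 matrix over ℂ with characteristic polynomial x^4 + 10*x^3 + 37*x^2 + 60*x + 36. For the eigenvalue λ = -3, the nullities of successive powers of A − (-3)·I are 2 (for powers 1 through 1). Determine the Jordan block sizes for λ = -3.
Block sizes for λ = -3: [1, 1]

From the dimensions of kernels of powers, the number of Jordan blocks of size at least j is d_j − d_{j−1} where d_j = dim ker(N^j) (with d_0 = 0). Computing the differences gives [2].
The number of blocks of size exactly k is (#blocks of size ≥ k) − (#blocks of size ≥ k + 1), so the partition is: 2 block(s) of size 1.
In nonincreasing order the block sizes are [1, 1].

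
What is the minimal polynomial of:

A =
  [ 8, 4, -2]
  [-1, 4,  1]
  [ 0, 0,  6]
x^2 - 12*x + 36

The characteristic polynomial is χ_A(x) = (x - 6)^3, so the eigenvalues are known. The minimal polynomial is
  m_A(x) = Π_λ (x − λ)^{k_λ}
where k_λ is the size of the *largest* Jordan block for λ (equivalently, the smallest k with (A − λI)^k v = 0 for every generalised eigenvector v of λ).

  λ = 6: largest Jordan block has size 2, contributing (x − 6)^2

So m_A(x) = (x - 6)^2 = x^2 - 12*x + 36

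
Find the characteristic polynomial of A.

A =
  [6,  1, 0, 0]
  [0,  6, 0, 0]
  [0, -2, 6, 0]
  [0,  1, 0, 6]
x^4 - 24*x^3 + 216*x^2 - 864*x + 1296

Expanding det(x·I − A) (e.g. by cofactor expansion or by noting that A is similar to its Jordan form J, which has the same characteristic polynomial as A) gives
  χ_A(x) = x^4 - 24*x^3 + 216*x^2 - 864*x + 1296
which factors as (x - 6)^4. The eigenvalues (with algebraic multiplicities) are λ = 6 with multiplicity 4.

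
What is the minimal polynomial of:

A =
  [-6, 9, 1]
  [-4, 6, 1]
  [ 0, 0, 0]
x^3

The characteristic polynomial is χ_A(x) = x^3, so the eigenvalues are known. The minimal polynomial is
  m_A(x) = Π_λ (x − λ)^{k_λ}
where k_λ is the size of the *largest* Jordan block for λ (equivalently, the smallest k with (A − λI)^k v = 0 for every generalised eigenvector v of λ).

  λ = 0: largest Jordan block has size 3, contributing (x − 0)^3

So m_A(x) = x^3 = x^3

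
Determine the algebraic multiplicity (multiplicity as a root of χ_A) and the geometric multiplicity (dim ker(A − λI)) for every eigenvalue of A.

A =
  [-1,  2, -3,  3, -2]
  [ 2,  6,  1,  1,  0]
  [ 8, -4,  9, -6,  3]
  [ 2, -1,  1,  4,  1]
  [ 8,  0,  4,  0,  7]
λ = 5: alg = 5, geom = 2

Step 1 — factor the characteristic polynomial to read off the algebraic multiplicities:
  χ_A(x) = (x - 5)^5

Step 2 — compute geometric multiplicities via the rank-nullity identity g(λ) = n − rank(A − λI):
  rank(A − (5)·I) = 3, so dim ker(A − (5)·I) = n − 3 = 2

Summary:
  λ = 5: algebraic multiplicity = 5, geometric multiplicity = 2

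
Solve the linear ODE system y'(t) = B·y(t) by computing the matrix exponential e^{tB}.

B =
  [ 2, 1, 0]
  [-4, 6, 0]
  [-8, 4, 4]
e^{tB} =
  [-2*t*exp(4*t) + exp(4*t), t*exp(4*t), 0]
  [-4*t*exp(4*t), 2*t*exp(4*t) + exp(4*t), 0]
  [-8*t*exp(4*t), 4*t*exp(4*t), exp(4*t)]

Strategy: write B = P · J · P⁻¹ where J is a Jordan canonical form, so e^{tB} = P · e^{tJ} · P⁻¹, and e^{tJ} can be computed block-by-block.

B has Jordan form
J =
  [4, 1, 0]
  [0, 4, 0]
  [0, 0, 4]
(up to reordering of blocks).

Per-block formulas:
  For a 1×1 block at λ = 4: exp(t · [4]) = [e^(4t)].
  For a 2×2 Jordan block J_2(4): exp(t · J_2(4)) = e^(4t)·(I + t·N), where N is the 2×2 nilpotent shift.

After assembling e^{tJ} and conjugating by P, we get:

e^{tB} =
  [-2*t*exp(4*t) + exp(4*t), t*exp(4*t), 0]
  [-4*t*exp(4*t), 2*t*exp(4*t) + exp(4*t), 0]
  [-8*t*exp(4*t), 4*t*exp(4*t), exp(4*t)]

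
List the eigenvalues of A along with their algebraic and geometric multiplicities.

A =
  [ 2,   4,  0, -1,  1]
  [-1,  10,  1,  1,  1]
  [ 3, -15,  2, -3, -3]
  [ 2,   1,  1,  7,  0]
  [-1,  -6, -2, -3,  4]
λ = 5: alg = 5, geom = 3

Step 1 — factor the characteristic polynomial to read off the algebraic multiplicities:
  χ_A(x) = (x - 5)^5

Step 2 — compute geometric multiplicities via the rank-nullity identity g(λ) = n − rank(A − λI):
  rank(A − (5)·I) = 2, so dim ker(A − (5)·I) = n − 2 = 3

Summary:
  λ = 5: algebraic multiplicity = 5, geometric multiplicity = 3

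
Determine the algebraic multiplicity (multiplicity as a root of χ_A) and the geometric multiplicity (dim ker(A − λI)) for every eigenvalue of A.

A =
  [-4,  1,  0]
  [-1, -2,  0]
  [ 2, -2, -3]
λ = -3: alg = 3, geom = 2

Step 1 — factor the characteristic polynomial to read off the algebraic multiplicities:
  χ_A(x) = (x + 3)^3

Step 2 — compute geometric multiplicities via the rank-nullity identity g(λ) = n − rank(A − λI):
  rank(A − (-3)·I) = 1, so dim ker(A − (-3)·I) = n − 1 = 2

Summary:
  λ = -3: algebraic multiplicity = 3, geometric multiplicity = 2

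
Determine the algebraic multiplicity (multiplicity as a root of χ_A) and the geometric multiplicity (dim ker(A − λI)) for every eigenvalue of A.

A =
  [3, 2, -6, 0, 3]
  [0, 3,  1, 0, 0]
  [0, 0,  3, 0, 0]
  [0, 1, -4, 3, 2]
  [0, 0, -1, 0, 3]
λ = 3: alg = 5, geom = 2

Step 1 — factor the characteristic polynomial to read off the algebraic multiplicities:
  χ_A(x) = (x - 3)^5

Step 2 — compute geometric multiplicities via the rank-nullity identity g(λ) = n − rank(A − λI):
  rank(A − (3)·I) = 3, so dim ker(A − (3)·I) = n − 3 = 2

Summary:
  λ = 3: algebraic multiplicity = 5, geometric multiplicity = 2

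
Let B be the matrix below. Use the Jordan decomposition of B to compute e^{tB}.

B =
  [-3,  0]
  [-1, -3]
e^{tB} =
  [exp(-3*t), 0]
  [-t*exp(-3*t), exp(-3*t)]

Strategy: write B = P · J · P⁻¹ where J is a Jordan canonical form, so e^{tB} = P · e^{tJ} · P⁻¹, and e^{tJ} can be computed block-by-block.

B has Jordan form
J =
  [-3,  1]
  [ 0, -3]
(up to reordering of blocks).

Per-block formulas:
  For a 2×2 Jordan block J_2(-3): exp(t · J_2(-3)) = e^(-3t)·(I + t·N), where N is the 2×2 nilpotent shift.

After assembling e^{tJ} and conjugating by P, we get:

e^{tB} =
  [exp(-3*t), 0]
  [-t*exp(-3*t), exp(-3*t)]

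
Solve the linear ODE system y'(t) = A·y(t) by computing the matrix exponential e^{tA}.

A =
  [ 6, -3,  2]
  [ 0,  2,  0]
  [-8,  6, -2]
e^{tA} =
  [4*t*exp(2*t) + exp(2*t), -3*t*exp(2*t), 2*t*exp(2*t)]
  [0, exp(2*t), 0]
  [-8*t*exp(2*t), 6*t*exp(2*t), -4*t*exp(2*t) + exp(2*t)]

Strategy: write A = P · J · P⁻¹ where J is a Jordan canonical form, so e^{tA} = P · e^{tJ} · P⁻¹, and e^{tJ} can be computed block-by-block.

A has Jordan form
J =
  [2, 1, 0]
  [0, 2, 0]
  [0, 0, 2]
(up to reordering of blocks).

Per-block formulas:
  For a 2×2 Jordan block J_2(2): exp(t · J_2(2)) = e^(2t)·(I + t·N), where N is the 2×2 nilpotent shift.
  For a 1×1 block at λ = 2: exp(t · [2]) = [e^(2t)].

After assembling e^{tJ} and conjugating by P, we get:

e^{tA} =
  [4*t*exp(2*t) + exp(2*t), -3*t*exp(2*t), 2*t*exp(2*t)]
  [0, exp(2*t), 0]
  [-8*t*exp(2*t), 6*t*exp(2*t), -4*t*exp(2*t) + exp(2*t)]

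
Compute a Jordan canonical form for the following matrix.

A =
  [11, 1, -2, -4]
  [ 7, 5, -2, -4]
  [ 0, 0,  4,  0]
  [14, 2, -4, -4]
J_2(4) ⊕ J_1(4) ⊕ J_1(4)

The characteristic polynomial is
  det(x·I − A) = x^4 - 16*x^3 + 96*x^2 - 256*x + 256 = (x - 4)^4

Eigenvalues and multiplicities (the geometric multiplicity of λ is n − rank(A − λI), which equals the number of Jordan blocks for λ):
  λ = 4: algebraic multiplicity = 4, geometric multiplicity = 3

Determining the block sizes for each eigenvalue:
  λ = 4: 3 blocks summing to 4 forces exactly one block of size 2 and the rest size 1 → block sizes [2, 1, 1]

Assembling the blocks gives a Jordan form
J =
  [4, 1, 0, 0]
  [0, 4, 0, 0]
  [0, 0, 4, 0]
  [0, 0, 0, 4]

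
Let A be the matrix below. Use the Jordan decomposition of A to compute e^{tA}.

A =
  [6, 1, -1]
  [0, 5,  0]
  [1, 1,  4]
e^{tA} =
  [t*exp(5*t) + exp(5*t), t*exp(5*t), -t*exp(5*t)]
  [0, exp(5*t), 0]
  [t*exp(5*t), t*exp(5*t), -t*exp(5*t) + exp(5*t)]

Strategy: write A = P · J · P⁻¹ where J is a Jordan canonical form, so e^{tA} = P · e^{tJ} · P⁻¹, and e^{tJ} can be computed block-by-block.

A has Jordan form
J =
  [5, 1, 0]
  [0, 5, 0]
  [0, 0, 5]
(up to reordering of blocks).

Per-block formulas:
  For a 1×1 block at λ = 5: exp(t · [5]) = [e^(5t)].
  For a 2×2 Jordan block J_2(5): exp(t · J_2(5)) = e^(5t)·(I + t·N), where N is the 2×2 nilpotent shift.

After assembling e^{tJ} and conjugating by P, we get:

e^{tA} =
  [t*exp(5*t) + exp(5*t), t*exp(5*t), -t*exp(5*t)]
  [0, exp(5*t), 0]
  [t*exp(5*t), t*exp(5*t), -t*exp(5*t) + exp(5*t)]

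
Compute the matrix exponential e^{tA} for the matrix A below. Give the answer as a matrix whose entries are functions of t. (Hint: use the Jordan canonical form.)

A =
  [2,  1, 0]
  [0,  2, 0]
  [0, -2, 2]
e^{tA} =
  [exp(2*t), t*exp(2*t), 0]
  [0, exp(2*t), 0]
  [0, -2*t*exp(2*t), exp(2*t)]

Strategy: write A = P · J · P⁻¹ where J is a Jordan canonical form, so e^{tA} = P · e^{tJ} · P⁻¹, and e^{tJ} can be computed block-by-block.

A has Jordan form
J =
  [2, 1, 0]
  [0, 2, 0]
  [0, 0, 2]
(up to reordering of blocks).

Per-block formulas:
  For a 1×1 block at λ = 2: exp(t · [2]) = [e^(2t)].
  For a 2×2 Jordan block J_2(2): exp(t · J_2(2)) = e^(2t)·(I + t·N), where N is the 2×2 nilpotent shift.

After assembling e^{tJ} and conjugating by P, we get:

e^{tA} =
  [exp(2*t), t*exp(2*t), 0]
  [0, exp(2*t), 0]
  [0, -2*t*exp(2*t), exp(2*t)]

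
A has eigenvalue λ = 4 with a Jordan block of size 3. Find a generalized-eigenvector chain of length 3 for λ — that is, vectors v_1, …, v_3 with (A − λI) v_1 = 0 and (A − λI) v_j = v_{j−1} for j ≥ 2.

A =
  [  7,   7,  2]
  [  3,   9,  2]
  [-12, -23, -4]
A Jordan chain for λ = 4 of length 3:
v_1 = (6, 0, -9)ᵀ
v_2 = (3, 3, -12)ᵀ
v_3 = (1, 0, 0)ᵀ

Let N = A − (4)·I. We want v_3 with N^3 v_3 = 0 but N^2 v_3 ≠ 0; then v_{j-1} := N · v_j for j = 3, …, 2.

Pick v_3 = (1, 0, 0)ᵀ.
Then v_2 = N · v_3 = (3, 3, -12)ᵀ.
Then v_1 = N · v_2 = (6, 0, -9)ᵀ.

Sanity check: (A − (4)·I) v_1 = (0, 0, 0)ᵀ = 0. ✓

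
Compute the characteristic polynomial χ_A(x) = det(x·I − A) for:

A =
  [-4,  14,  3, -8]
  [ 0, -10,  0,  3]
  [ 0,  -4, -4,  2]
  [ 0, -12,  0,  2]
x^4 + 16*x^3 + 96*x^2 + 256*x + 256

Expanding det(x·I − A) (e.g. by cofactor expansion or by noting that A is similar to its Jordan form J, which has the same characteristic polynomial as A) gives
  χ_A(x) = x^4 + 16*x^3 + 96*x^2 + 256*x + 256
which factors as (x + 4)^4. The eigenvalues (with algebraic multiplicities) are λ = -4 with multiplicity 4.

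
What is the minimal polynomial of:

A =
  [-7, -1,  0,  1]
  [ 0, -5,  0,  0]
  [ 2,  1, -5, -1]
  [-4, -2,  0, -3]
x^2 + 10*x + 25

The characteristic polynomial is χ_A(x) = (x + 5)^4, so the eigenvalues are known. The minimal polynomial is
  m_A(x) = Π_λ (x − λ)^{k_λ}
where k_λ is the size of the *largest* Jordan block for λ (equivalently, the smallest k with (A − λI)^k v = 0 for every generalised eigenvector v of λ).

  λ = -5: largest Jordan block has size 2, contributing (x + 5)^2

So m_A(x) = (x + 5)^2 = x^2 + 10*x + 25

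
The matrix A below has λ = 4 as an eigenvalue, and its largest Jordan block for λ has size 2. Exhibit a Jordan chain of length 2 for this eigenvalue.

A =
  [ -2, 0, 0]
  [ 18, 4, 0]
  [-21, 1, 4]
A Jordan chain for λ = 4 of length 2:
v_1 = (0, 0, 1)ᵀ
v_2 = (0, 1, 0)ᵀ

Let N = A − (4)·I. We want v_2 with N^2 v_2 = 0 but N^1 v_2 ≠ 0; then v_{j-1} := N · v_j for j = 2, …, 2.

Pick v_2 = (0, 1, 0)ᵀ.
Then v_1 = N · v_2 = (0, 0, 1)ᵀ.

Sanity check: (A − (4)·I) v_1 = (0, 0, 0)ᵀ = 0. ✓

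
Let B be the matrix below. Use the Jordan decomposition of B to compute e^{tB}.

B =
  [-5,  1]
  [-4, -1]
e^{tB} =
  [-2*t*exp(-3*t) + exp(-3*t), t*exp(-3*t)]
  [-4*t*exp(-3*t), 2*t*exp(-3*t) + exp(-3*t)]

Strategy: write B = P · J · P⁻¹ where J is a Jordan canonical form, so e^{tB} = P · e^{tJ} · P⁻¹, and e^{tJ} can be computed block-by-block.

B has Jordan form
J =
  [-3,  1]
  [ 0, -3]
(up to reordering of blocks).

Per-block formulas:
  For a 2×2 Jordan block J_2(-3): exp(t · J_2(-3)) = e^(-3t)·(I + t·N), where N is the 2×2 nilpotent shift.

After assembling e^{tJ} and conjugating by P, we get:

e^{tB} =
  [-2*t*exp(-3*t) + exp(-3*t), t*exp(-3*t)]
  [-4*t*exp(-3*t), 2*t*exp(-3*t) + exp(-3*t)]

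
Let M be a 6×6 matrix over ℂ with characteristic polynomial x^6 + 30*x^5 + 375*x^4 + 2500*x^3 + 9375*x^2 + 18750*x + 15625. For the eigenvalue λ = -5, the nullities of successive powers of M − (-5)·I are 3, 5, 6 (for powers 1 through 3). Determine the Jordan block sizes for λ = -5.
Block sizes for λ = -5: [3, 2, 1]

From the dimensions of kernels of powers, the number of Jordan blocks of size at least j is d_j − d_{j−1} where d_j = dim ker(N^j) (with d_0 = 0). Computing the differences gives [3, 2, 1].
The number of blocks of size exactly k is (#blocks of size ≥ k) − (#blocks of size ≥ k + 1), so the partition is: 1 block(s) of size 1, 1 block(s) of size 2, 1 block(s) of size 3.
In nonincreasing order the block sizes are [3, 2, 1].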